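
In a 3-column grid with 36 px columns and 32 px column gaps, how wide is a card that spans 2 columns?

Span of 2: 2·36 + 1·32 = 72 + 32 = 104 px.

104 px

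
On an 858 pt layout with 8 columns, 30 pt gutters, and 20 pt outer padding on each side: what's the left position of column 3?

Take off 40 pt of margins, leaving 818 pt.
8 columns + 7 gutters: 8c + 7·30 = 818.
8c = 818 − 210 = 608, so c = 76 pt.
Column 3 starts at margin + 2·(column + gutter) = 20 + 2·106 = 232 pt.

232 pt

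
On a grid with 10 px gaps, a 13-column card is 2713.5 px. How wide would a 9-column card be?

1875.5 px

13 columns + 12 gaps: 13c + 12·10 = 2713.5.
13c = 2713.5 − 120 = 2593.5, so c = 199.5 px.
Span of 9: 9·199.5 + 8·10 = 1795.5 + 80 = 1875.5 px.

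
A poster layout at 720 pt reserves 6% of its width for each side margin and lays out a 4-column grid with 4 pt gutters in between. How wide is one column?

155.4 pt

Each margin = 6% of 720 = 43.2 pt; content = 720 − 2·43.2 = 633.6 pt.
Subtracting 3 gutters of 4 leaves 621.6 for 4 columns, so c = 155.4 pt.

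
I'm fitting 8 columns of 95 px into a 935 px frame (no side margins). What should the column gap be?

25 px

8·95 + 7g = 935 → 7g = 175 → g = 25 px.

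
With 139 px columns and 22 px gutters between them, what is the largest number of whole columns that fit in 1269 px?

8 columns

k columns need k·139 + (k−1)·22 = k·161 − 22.
k·161 − 22 ≤ 1269 → k ≤ 1291 / 161 ≈ 8.02, so k = 8.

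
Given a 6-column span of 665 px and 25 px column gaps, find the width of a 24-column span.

Subtracting 5 column gaps of 25 leaves 540 for 6 columns, so c = 90 px.
Span of 24: 24·90 + 23·25 = 2160 + 575 = 2735 px.

2735 px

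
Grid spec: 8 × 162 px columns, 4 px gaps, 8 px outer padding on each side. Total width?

1340 px

Total width: 2·8 + 8·162 + 7·4 = 1340 px.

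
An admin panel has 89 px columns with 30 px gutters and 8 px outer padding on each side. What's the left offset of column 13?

1436 px

Each column+gutter stride is 119 px; 12 of them past the 8 px margin is 8 + 1428 = 1436 px.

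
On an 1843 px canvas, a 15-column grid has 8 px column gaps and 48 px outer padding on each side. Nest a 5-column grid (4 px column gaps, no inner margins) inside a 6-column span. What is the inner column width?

135.6 px

Inside the margins: 1843 − 96 = 1747 px.
15 columns + 14 column gaps: 15c + 14·8 = 1747.
15c = 1747 − 112 = 1635, so c = 109 px.
Span of 6: 6·109 + 5·8 = 654 + 40 = 694 px.
5d + 4·4 = 694 → 5d = 678 → d = 135.6 px.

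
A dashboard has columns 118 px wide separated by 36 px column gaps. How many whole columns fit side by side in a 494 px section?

3 columns

k columns need k·118 + (k−1)·36 = k·154 − 36.
k·154 − 36 ≤ 494 → k ≤ 530 / 154 ≈ 3.44, so k = 3.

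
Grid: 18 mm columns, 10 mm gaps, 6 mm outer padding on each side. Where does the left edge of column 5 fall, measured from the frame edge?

118 mm

Column 5 starts at margin + 4·(column + gutter) = 6 + 4·28 = 118 mm.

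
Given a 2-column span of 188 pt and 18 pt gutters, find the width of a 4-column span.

Subtracting 1 gutter of 18 leaves 170 for 2 columns, so c = 85 pt.
4 columns plus 3 gutters: 340 + 54 = 394 pt.

394 pt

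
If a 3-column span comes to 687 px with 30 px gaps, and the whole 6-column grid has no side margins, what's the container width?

1404 px

3c + 2·30 = 687 → 3c = 627 → c = 209 px.
Total width: 6·209 + 5·30 = 1404 px.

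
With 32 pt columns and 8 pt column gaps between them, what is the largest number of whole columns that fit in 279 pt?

7 columns

Each extra column adds 32 + 8 = 40 pt.
(279 + 8) / 40 = 7.17, so 7 columns fit.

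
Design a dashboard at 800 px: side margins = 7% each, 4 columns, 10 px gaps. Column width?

164.5 px

Each margin = 7% of 800 = 56 px; content = 800 − 2·56 = 688 px.
Subtracting 3 gaps of 10 leaves 658 for 4 columns, so c = 164.5 px.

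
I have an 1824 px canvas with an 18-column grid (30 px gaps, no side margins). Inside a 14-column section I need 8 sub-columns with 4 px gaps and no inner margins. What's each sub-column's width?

1824 − 17·30 = 1314; ÷18 gives c = 73 px.
14-column span = 14·73 + 13·30 = 1412 px.
1412 − 7·4 = 1384; ÷8 gives d = 173 px.

173 px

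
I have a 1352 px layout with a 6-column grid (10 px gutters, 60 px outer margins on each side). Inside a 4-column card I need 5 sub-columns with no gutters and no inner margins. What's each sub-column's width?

163.6 px

Outer content = 1352 − 2·60 = 1232 px.
6 columns + 5 gutters: 6c + 5·10 = 1232.
6c = 1232 − 50 = 1182, so c = 197 px.
Span of 4: 4·197 + 3·10 = 788 + 30 = 818 px.
With no gutters, each column is 818/5 = 163.6 px.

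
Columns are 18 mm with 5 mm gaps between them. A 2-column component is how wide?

41 mm

2-column span = 2·18 + 1·5 = 41 mm.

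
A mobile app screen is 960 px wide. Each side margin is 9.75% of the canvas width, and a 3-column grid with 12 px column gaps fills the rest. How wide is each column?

249.6 px

Margins: 9.75% × 960 = 93.6 px each, so content = 960 − 187.2 = 772.8 px.
Subtracting 2 column gaps of 12 leaves 748.8 for 3 columns, so c = 249.6 px.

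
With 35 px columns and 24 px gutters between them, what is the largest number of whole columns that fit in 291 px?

5 columns

k columns need k·35 + (k−1)·24 = k·59 − 24.
k·59 − 24 ≤ 291 → k ≤ 315 / 59 ≈ 5.34, so k = 5.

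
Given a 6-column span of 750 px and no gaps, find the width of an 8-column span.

6c = 750 → c = 125 px.
With no gaps, 8 columns span 8·125 = 1000 px.

1000 px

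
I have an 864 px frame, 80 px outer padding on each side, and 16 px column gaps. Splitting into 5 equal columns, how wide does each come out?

Take off 160 px of margins, leaving 704 px.
5c + 4·16 = 704 → 5c = 640 → c = 128 px.

128 px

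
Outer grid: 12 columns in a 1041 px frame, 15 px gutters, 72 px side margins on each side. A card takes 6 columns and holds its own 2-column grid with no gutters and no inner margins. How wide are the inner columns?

Subtract both margins: 1041 − 2·72 = 897 px.
Subtracting 11 gutters of 15 leaves 732 for 12 columns, so c = 61 px.
6-column span = 6·61 + 5·15 = 441 px.
2d = 441 → d = 220.5 px.

220.5 px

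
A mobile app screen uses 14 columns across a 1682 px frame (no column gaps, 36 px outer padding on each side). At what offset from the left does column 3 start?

266 px

Inside the margins: 1682 − 72 = 1610 px.
With no column gaps, each column is 1610/14 = 115 px.
Column 3 starts at margin + 2·(column + gutter) = 36 + 2·115 = 266 px.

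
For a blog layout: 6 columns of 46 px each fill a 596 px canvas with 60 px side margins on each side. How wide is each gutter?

40 px

Content width = 596 − 2·60 = 476 px.
6·46 + 5g = 476 → 5g = 200 → g = 40 px.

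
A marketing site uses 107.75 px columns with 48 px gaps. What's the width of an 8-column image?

1198 px

Span of 8: 8·107.75 + 7·48 = 862 + 336 = 1198 px.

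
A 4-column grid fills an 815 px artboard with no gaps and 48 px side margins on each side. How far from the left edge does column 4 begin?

587.25 px

Content = 815 − 2·48 = 719 px.
With no gaps, each column is 719/4 = 179.75 px.
Column 4 starts at margin + 3·(column + gutter) = 48 + 3·179.75 = 587.25 px.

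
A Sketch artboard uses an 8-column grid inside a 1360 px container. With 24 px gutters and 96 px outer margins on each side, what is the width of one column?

125 px

Content width = 1360 − 2·96 = 1168 px.
1168 − 7·24 = 1000; ÷8 gives c = 125 px.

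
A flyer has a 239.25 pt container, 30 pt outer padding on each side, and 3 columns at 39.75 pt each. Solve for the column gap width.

30 pt

Take off 60 pt of margins, leaving 179.25 pt.
3·39.75 + 2g = 179.25 → 2g = 60 → g = 30 pt.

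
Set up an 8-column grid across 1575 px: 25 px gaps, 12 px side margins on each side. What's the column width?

Take off 24 px of margins, leaving 1551 px.
8 columns + 7 gaps: 8c + 7·25 = 1551.
8c = 1551 − 175 = 1376, so c = 172 px.

172 px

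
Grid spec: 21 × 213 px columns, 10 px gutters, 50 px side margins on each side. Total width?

4773 px

Total width: 2·50 + 21·213 + 20·10 = 4773 px.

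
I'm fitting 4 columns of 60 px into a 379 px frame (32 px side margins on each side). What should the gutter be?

25 px

Subtract both margins: 379 − 2·32 = 315 px.
Columns use 240 px, leaving 75 px across 3 gutters = 25 px each.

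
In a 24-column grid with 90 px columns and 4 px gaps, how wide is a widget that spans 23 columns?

2158 px

23-column span = 23·90 + 22·4 = 2158 px.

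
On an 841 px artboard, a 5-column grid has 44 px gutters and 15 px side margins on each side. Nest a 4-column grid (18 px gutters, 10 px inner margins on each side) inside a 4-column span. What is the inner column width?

Subtract both margins: 841 − 2·15 = 811 px.
5 columns + 4 gutters: 5c + 4·44 = 811.
5c = 811 − 176 = 635, so c = 127 px.
4-column span = 4·127 + 3·44 = 640 px.
Inner content = 640 − 2·10 = 620 px.
Subtracting 3 gutters of 18 leaves 566 for 4 columns, so d = 141.5 px.

141.5 px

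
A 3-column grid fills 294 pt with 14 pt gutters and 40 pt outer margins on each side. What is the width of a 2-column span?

Take off 80 pt of margins, leaving 214 pt.
Subtracting 2 gutters of 14 leaves 186 for 3 columns, so c = 62 pt.
2-column span = 2·62 + 1·14 = 138 pt.

138 pt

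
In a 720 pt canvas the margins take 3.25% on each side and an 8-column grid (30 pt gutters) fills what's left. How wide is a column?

Margins: 3.25% × 720 = 23.4 pt each, so content = 720 − 46.8 = 673.2 pt.
Subtracting 7 gutters of 30 leaves 463.2 for 8 columns, so c = 57.9 pt.

57.9 pt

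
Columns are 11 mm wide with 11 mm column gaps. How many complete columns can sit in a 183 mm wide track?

8 columns

k columns need k·11 + (k−1)·11 = k·22 − 11.
k·22 − 11 ≤ 183 → k ≤ 194 / 22 ≈ 8.82, so k = 8.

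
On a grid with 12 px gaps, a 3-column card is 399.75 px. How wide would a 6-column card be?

811.5 px

3 columns + 2 gaps: 3c + 2·12 = 399.75.
3c = 399.75 − 24 = 375.75, so c = 125.25 px.
6-column span = 6·125.25 + 5·12 = 811.5 px.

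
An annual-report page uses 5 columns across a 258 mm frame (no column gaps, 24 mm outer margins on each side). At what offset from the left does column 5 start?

Content = 258 − 2·24 = 210 mm.
5c = 210 → c = 42 mm.
Column 5 starts at margin + 4·(column + gutter) = 24 + 4·42 = 192 mm.

192 mm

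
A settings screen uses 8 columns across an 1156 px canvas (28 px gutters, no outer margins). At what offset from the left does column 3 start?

Subtracting 7 gutters of 28 leaves 960 for 8 columns, so c = 120 px.
No margin, so column 3 starts at 2·(column + gutter) = 2·148 = 296 px.

296 px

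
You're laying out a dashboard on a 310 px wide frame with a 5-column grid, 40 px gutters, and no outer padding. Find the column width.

30 px

310 − 4·40 = 150; ÷5 gives c = 30 px.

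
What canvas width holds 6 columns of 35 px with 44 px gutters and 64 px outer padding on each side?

558 px

Canvas = 2·64 + 6·35 + 5·44 = 128 + 210 + 220 = 558 px.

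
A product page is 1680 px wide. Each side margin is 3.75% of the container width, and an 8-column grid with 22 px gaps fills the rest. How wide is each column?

1680 × (1 − 2·3.75%) = 1680 × 92.5% = 1554 px for the columns.
Subtracting 7 gaps of 22 leaves 1400 for 8 columns, so c = 175 px.

175 px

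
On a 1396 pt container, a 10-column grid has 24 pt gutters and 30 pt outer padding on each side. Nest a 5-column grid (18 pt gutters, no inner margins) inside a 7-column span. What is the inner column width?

Inside the margins: 1396 − 60 = 1336 pt.
1336 − 9·24 = 1120; ÷10 gives c = 112 pt.
Span of 7: 7·112 + 6·24 = 784 + 144 = 928 pt.
928 − 4·18 = 856; ÷5 gives d = 171.2 pt.

171.2 pt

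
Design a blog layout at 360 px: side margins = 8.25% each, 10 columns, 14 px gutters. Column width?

17.46 px

Each margin = 8.25% of 360 = 29.7 px; content = 360 − 2·29.7 = 300.6 px.
300.6 − 9·14 = 174.6; ÷10 gives c = 17.46 px.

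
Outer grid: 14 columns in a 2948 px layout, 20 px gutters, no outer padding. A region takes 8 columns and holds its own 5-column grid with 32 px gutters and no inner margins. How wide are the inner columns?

309.6 px

14 columns + 13 gutters: 14c + 13·20 = 2948.
14c = 2948 − 260 = 2688, so c = 192 px.
8 columns plus 7 gutters: 1536 + 140 = 1676 px.
1676 − 4·32 = 1548; ÷5 gives d = 309.6 px.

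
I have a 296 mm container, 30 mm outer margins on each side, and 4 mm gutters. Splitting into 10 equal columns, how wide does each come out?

Subtract both margins: 296 − 2·30 = 236 mm.
Subtracting 9 gutters of 4 leaves 200 for 10 columns, so c = 20 mm.

20 mm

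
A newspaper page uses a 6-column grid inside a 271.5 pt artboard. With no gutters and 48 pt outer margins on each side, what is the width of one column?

29.25 pt

Inside the margins: 271.5 − 96 = 175.5 pt.
175.5 / 6 = 29.25 pt per column.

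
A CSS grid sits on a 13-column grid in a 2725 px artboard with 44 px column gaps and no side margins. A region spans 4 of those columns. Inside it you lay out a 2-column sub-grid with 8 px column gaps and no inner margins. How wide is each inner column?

13 columns + 12 column gaps: 13c + 12·44 = 2725.
13c = 2725 − 528 = 2197, so c = 169 px.
Span of 4: 4·169 + 3·44 = 676 + 132 = 808 px.
808 − 1·8 = 800; ÷2 gives d = 400 px.

400 px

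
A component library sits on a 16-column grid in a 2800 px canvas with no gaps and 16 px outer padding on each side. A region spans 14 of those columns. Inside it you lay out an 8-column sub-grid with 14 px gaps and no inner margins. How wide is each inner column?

290.5 px

Subtract both margins: 2800 − 2·16 = 2768 px.
16c = 2768 → c = 173 px.
14-column span = 14·173 = 2422 px.
8 columns + 7 gaps: 8d + 7·14 = 2422.
8d = 2422 − 98 = 2324, so d = 290.5 px.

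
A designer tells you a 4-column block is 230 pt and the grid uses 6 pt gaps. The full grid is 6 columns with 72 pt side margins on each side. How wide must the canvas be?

492 pt

Subtracting 3 gaps of 6 leaves 212 for 4 columns, so c = 53 pt.
Adding margins, columns and gutters: 144 + 318 + 30 = 492 pt.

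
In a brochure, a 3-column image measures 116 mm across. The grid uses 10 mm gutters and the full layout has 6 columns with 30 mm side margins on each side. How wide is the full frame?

302 mm

Subtracting 2 gutters of 10 leaves 96 for 3 columns, so c = 32 mm.
Total width: 2·30 + 6·32 + 5·10 = 302 mm.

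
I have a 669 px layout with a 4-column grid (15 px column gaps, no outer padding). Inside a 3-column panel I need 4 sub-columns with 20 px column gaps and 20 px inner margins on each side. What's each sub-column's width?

4 columns + 3 column gaps: 4c + 3·15 = 669.
4c = 669 − 45 = 624, so c = 156 px.
3-column span = 3·156 + 2·15 = 498 px.
Inner content = 498 − 2·20 = 458 px.
Subtracting 3 column gaps of 20 leaves 398 for 4 columns, so d = 99.5 px.

99.5 px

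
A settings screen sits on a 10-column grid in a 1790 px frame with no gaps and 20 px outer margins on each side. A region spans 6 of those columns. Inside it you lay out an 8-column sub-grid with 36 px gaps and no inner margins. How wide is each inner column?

99.75 px

Take off 40 px of margins, leaving 1750 px.
10c = 1750 → c = 175 px.
6-column span = 6·175 = 1050 px.
8 columns + 7 gaps: 8d + 7·36 = 1050.
8d = 1050 − 252 = 798, so d = 99.75 px.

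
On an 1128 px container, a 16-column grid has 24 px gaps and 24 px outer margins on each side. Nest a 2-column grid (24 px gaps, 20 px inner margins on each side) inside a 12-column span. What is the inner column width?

Take off 48 px of margins, leaving 1080 px.
Subtracting 15 gaps of 24 leaves 720 for 16 columns, so c = 45 px.
12 columns plus 11 gaps: 540 + 264 = 804 px.
Inner content = 804 − 2·20 = 764 px.
764 − 1·24 = 740; ÷2 gives d = 370 px.

370 px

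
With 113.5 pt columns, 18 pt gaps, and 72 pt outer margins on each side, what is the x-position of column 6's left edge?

729.5 pt

Before column 6: the margin + 5 columns + 5 gaps.
Offset = 72 + 5·(113.5 + 18) = 72 + 657.5 = 729.5 pt.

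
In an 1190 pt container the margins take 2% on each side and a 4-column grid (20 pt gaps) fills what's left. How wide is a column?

270.6 pt

Margins: 2% × 1190 = 23.8 pt each, so content = 1190 − 47.6 = 1142.4 pt.
4c + 3·20 = 1142.4 → 4c = 1082.4 → c = 270.6 pt.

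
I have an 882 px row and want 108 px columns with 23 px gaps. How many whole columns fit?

Each extra column adds 108 + 23 = 131 px.
(882 + 23) / 131 = 6.91, so 6 columns fit.

6 columns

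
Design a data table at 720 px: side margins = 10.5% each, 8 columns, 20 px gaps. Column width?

53.6 px

Each margin = 10.5% of 720 = 75.6 px; content = 720 − 2·75.6 = 568.8 px.
8c + 7·20 = 568.8 → 8c = 428.8 → c = 53.6 px.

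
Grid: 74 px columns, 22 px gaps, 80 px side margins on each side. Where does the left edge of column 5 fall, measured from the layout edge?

464 px

Before column 5: the margin + 4 columns + 4 gaps.
Offset = 80 + 4·(74 + 22) = 80 + 384 = 464 px.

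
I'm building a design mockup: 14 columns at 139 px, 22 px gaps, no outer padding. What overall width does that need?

2232 px

Total width: 14·139 + 13·22 = 2232 px.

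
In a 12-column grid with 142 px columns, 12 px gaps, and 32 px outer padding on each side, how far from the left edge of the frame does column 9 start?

Each column+gutter stride is 154 px; 8 of them past the 32 px margin is 32 + 1232 = 1264 px.

1264 px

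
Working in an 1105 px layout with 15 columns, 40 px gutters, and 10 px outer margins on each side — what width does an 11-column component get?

Take off 20 px of margins, leaving 1085 px.
15c + 14·40 = 1085 → 15c = 525 → c = 35 px.
Span of 11: 11·35 + 10·40 = 385 + 400 = 785 px.

785 px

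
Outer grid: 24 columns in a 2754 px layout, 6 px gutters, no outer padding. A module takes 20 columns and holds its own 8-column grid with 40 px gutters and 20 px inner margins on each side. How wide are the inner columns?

24c + 23·6 = 2754 → 24c = 2616 → c = 109 px.
20 columns plus 19 gutters: 2180 + 114 = 2294 px.
Inner content = 2294 − 2·20 = 2254 px.
8 columns + 7 gutters: 8d + 7·40 = 2254.
8d = 2254 − 280 = 1974, so d = 246.75 px.

246.75 px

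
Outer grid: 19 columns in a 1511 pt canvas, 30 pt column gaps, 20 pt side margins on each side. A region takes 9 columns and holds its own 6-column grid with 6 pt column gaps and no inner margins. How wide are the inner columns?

108.5 pt

Outer content = 1511 − 2·20 = 1471 pt.
Subtracting 18 column gaps of 30 leaves 931 for 19 columns, so c = 49 pt.
9 columns plus 8 column gaps: 441 + 240 = 681 pt.
681 − 5·6 = 651; ÷6 gives d = 108.5 pt.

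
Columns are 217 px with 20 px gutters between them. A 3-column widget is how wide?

691 px

Span of 3: 3·217 + 2·20 = 651 + 40 = 691 px.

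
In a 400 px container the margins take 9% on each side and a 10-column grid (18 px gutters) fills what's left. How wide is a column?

Each margin = 9% of 400 = 36 px; content = 400 − 2·36 = 328 px.
10 columns + 9 gutters: 10c + 9·18 = 328.
10c = 328 − 162 = 166, so c = 16.6 px.

16.6 px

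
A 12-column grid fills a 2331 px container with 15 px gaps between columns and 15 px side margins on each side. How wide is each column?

Inside the margins: 2331 − 30 = 2301 px.
Subtracting 11 gaps of 15 leaves 2136 for 12 columns, so c = 178 px.

178 px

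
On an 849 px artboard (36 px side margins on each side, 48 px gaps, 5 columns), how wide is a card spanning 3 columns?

447 px

Inside the margins: 849 − 72 = 777 px.
5 columns + 4 gaps: 5c + 4·48 = 777.
5c = 777 − 192 = 585, so c = 117 px.
3 columns plus 2 gaps: 351 + 96 = 447 px.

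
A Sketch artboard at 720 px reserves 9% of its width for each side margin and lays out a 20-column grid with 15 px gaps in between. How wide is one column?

Each margin = 9% of 720 = 64.8 px; content = 720 − 2·64.8 = 590.4 px.
590.4 − 19·15 = 305.4; ÷20 gives c = 15.27 px.

15.27 px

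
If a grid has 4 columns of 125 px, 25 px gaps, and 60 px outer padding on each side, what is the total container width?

695 px

Adding margins, columns and gutters: 120 + 500 + 75 = 695 px.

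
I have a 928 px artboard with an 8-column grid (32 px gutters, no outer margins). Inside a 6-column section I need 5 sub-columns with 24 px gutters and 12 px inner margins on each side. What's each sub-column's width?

113.6 px

8 columns + 7 gutters: 8c + 7·32 = 928.
8c = 928 − 224 = 704, so c = 88 px.
6 columns plus 5 gutters: 528 + 160 = 688 px.
Inner content = 688 − 2·12 = 664 px.
5 columns + 4 gutters: 5d + 4·24 = 664.
5d = 664 − 96 = 568, so d = 113.6 px.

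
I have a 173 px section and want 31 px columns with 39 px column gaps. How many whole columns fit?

3 columns

Each extra column adds 31 + 39 = 70 px.
(173 + 39) / 70 = 3.03, so 3 columns fit.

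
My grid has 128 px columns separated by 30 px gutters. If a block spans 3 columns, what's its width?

Span of 3: 3·128 + 2·30 = 384 + 60 = 444 px.

444 px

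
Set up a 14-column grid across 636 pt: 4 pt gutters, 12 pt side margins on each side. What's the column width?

Subtract both margins: 636 − 2·12 = 612 pt.
Subtracting 13 gutters of 4 leaves 560 for 14 columns, so c = 40 pt.

40 pt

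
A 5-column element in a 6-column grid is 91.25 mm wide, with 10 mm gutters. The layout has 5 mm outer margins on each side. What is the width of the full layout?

5c + 4·10 = 91.25 → 5c = 51.25 → c = 10.25 mm.
Total width: 2·5 + 6·10.25 + 5·10 = 121.5 mm.

121.5 mm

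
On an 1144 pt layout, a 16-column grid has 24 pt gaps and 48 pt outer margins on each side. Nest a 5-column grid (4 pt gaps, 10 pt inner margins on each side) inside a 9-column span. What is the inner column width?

Outer content = 1144 − 2·48 = 1048 pt.
16c + 15·24 = 1048 → 16c = 688 → c = 43 pt.
Span of 9: 9·43 + 8·24 = 387 + 192 = 579 pt.
Inner content = 579 − 2·10 = 559 pt.
559 − 4·4 = 543; ÷5 gives d = 108.6 pt.

108.6 pt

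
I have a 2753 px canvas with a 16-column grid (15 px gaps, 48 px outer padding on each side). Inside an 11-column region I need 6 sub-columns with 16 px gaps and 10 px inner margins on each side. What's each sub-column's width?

287 px

Inside the margins: 2753 − 96 = 2657 px.
2657 − 15·15 = 2432; ÷16 gives c = 152 px.
11 columns plus 10 gaps: 1672 + 150 = 1822 px.
Inner content = 1822 − 2·10 = 1802 px.
6 columns + 5 gaps: 6d + 5·16 = 1802.
6d = 1802 − 80 = 1722, so d = 287 px.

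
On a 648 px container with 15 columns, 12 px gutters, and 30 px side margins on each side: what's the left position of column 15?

Content = 648 − 2·30 = 588 px.
Subtracting 14 gutters of 12 leaves 420 for 15 columns, so c = 28 px.
Each column+gutter stride is 40 px; 14 of them past the 30 px margin is 30 + 560 = 590 px.

590 px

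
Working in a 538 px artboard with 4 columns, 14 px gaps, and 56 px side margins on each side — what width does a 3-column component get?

316 px

Take off 112 px of margins, leaving 426 px.
4 columns + 3 gaps: 4c + 3·14 = 426.
4c = 426 − 42 = 384, so c = 96 px.
3-column span = 3·96 + 2·14 = 316 px.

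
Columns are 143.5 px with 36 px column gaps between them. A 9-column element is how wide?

Span of 9: 9·143.5 + 8·36 = 1291.5 + 288 = 1579.5 px.

1579.5 px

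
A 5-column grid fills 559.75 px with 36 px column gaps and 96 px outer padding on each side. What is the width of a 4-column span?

287 px

Inside the margins: 559.75 − 192 = 367.75 px.
5 columns + 4 column gaps: 5c + 4·36 = 367.75.
5c = 367.75 − 144 = 223.75, so c = 44.75 px.
4-column span = 4·44.75 + 3·36 = 287 px.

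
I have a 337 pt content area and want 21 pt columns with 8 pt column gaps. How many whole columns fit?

k columns need k·21 + (k−1)·8 = k·29 − 8.
k·29 − 8 ≤ 337 → k ≤ 345 / 29 ≈ 11.90, so k = 11.

11 columns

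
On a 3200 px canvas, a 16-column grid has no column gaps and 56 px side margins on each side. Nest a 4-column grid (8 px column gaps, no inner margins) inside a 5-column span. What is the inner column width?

Take off 112 px of margins, leaving 3088 px.
16c = 3088 → c = 193 px.
5-column span = 5·193 = 965 px.
4d + 3·8 = 965 → 4d = 941 → d = 235.25 px.

235.25 px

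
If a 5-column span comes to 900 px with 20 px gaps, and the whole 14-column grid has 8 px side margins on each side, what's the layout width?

Subtracting 4 gaps of 20 leaves 820 for 5 columns, so c = 164 px.
Adding margins, columns and gutters: 16 + 2296 + 260 = 2572 px.

2572 px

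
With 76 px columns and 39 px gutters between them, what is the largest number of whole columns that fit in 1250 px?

Each extra column adds 76 + 39 = 115 px.
(1250 + 39) / 115 = 11.21, so 11 columns fit.

11 columns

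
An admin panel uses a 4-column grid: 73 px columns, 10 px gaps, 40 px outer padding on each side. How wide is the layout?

402 px

Total width: 2·40 + 4·73 + 3·10 = 402 px.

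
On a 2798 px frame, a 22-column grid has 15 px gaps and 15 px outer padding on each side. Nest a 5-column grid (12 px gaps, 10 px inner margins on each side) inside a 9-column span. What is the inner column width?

Take off 30 px of margins, leaving 2768 px.
22c + 21·15 = 2768 → 22c = 2453 → c = 111.5 px.
Span of 9: 9·111.5 + 8·15 = 1003.5 + 120 = 1123.5 px.
Inner content = 1123.5 − 2·10 = 1103.5 px.
5d + 4·12 = 1103.5 → 5d = 1055.5 → d = 211.1 px.

211.1 px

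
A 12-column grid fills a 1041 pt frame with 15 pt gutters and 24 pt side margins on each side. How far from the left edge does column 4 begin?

276 pt

Inside the margins: 1041 − 48 = 993 pt.
12 columns + 11 gutters: 12c + 11·15 = 993.
12c = 993 − 165 = 828, so c = 69 pt.
Column 4 starts at margin + 3·(column + gutter) = 24 + 3·84 = 276 pt.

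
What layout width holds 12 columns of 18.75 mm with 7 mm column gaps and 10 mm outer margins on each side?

322 mm

Total width: 2·10 + 12·18.75 + 11·7 = 322 mm.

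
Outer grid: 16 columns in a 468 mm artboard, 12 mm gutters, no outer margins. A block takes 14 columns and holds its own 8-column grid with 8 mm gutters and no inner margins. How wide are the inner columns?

Subtracting 15 gutters of 12 leaves 288 for 16 columns, so c = 18 mm.
Span of 14: 14·18 + 13·12 = 252 + 156 = 408 mm.
8d + 7·8 = 408 → 8d = 352 → d = 44 mm.

44 mm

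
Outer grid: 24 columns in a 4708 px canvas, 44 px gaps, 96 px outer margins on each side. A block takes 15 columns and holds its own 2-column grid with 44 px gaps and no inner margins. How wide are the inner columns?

1381 px

Outer content = 4708 − 2·96 = 4516 px.
Subtracting 23 gaps of 44 leaves 3504 for 24 columns, so c = 146 px.
15-column span = 15·146 + 14·44 = 2806 px.
2806 − 1·44 = 2762; ÷2 gives d = 1381 px.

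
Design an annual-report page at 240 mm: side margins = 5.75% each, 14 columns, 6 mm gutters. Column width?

240 × (1 − 2·5.75%) = 240 × 88.5% = 212.4 mm for the columns.
14 columns + 13 gutters: 14c + 13·6 = 212.4.
14c = 212.4 − 78 = 134.4, so c = 9.6 mm.

9.6 mm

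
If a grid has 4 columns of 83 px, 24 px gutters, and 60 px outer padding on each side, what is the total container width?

Container = 2·60 + 4·83 + 3·24 = 120 + 332 + 72 = 524 px.

524 px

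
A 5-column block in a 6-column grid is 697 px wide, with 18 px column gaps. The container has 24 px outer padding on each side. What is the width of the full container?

888 px

Subtracting 4 column gaps of 18 leaves 625 for 5 columns, so c = 125 px.
Adding margins, columns and gutters: 48 + 750 + 90 = 888 px.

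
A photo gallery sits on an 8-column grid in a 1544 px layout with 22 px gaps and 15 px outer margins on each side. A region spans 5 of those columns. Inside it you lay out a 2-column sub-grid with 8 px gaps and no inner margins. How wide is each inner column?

465 px

Take off 30 px of margins, leaving 1514 px.
8 columns + 7 gaps: 8c + 7·22 = 1514.
8c = 1514 − 154 = 1360, so c = 170 px.
Span of 5: 5·170 + 4·22 = 850 + 88 = 938 px.
2d + 1·8 = 938 → 2d = 930 → d = 465 px.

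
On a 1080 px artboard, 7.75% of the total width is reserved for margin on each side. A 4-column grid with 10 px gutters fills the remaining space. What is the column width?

220.65 px

Each margin = 7.75% of 1080 = 83.7 px; content = 1080 − 2·83.7 = 912.6 px.
Subtracting 3 gutters of 10 leaves 882.6 for 4 columns, so c = 220.65 px.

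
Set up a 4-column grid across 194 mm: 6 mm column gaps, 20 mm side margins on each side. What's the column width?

Inside the margins: 194 − 40 = 154 mm.
4c + 3·6 = 154 → 4c = 136 → c = 34 mm.

34 mm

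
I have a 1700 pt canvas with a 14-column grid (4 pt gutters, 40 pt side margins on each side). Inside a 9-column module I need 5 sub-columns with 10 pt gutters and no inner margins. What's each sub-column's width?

Outer content = 1700 − 2·40 = 1620 pt.
Subtracting 13 gutters of 4 leaves 1568 for 14 columns, so c = 112 pt.
Span of 9: 9·112 + 8·4 = 1008 + 32 = 1040 pt.
1040 − 4·10 = 1000; ÷5 gives d = 200 pt.

200 pt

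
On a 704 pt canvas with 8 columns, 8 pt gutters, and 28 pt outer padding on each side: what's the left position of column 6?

Take off 56 pt of margins, leaving 648 pt.
8 columns + 7 gutters: 8c + 7·8 = 648.
8c = 648 − 56 = 592, so c = 74 pt.
Column 6 starts at margin + 5·(column + gutter) = 28 + 5·82 = 438 pt.

438 pt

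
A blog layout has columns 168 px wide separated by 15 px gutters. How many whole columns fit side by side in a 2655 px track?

k columns need k·168 + (k−1)·15 = k·183 − 15.
k·183 − 15 ≤ 2655 → k ≤ 2670 / 183 ≈ 14.59, so k = 14.

14 columns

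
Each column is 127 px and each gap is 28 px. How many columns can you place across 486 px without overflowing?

k columns need k·127 + (k−1)·28 = k·155 − 28.
k·155 − 28 ≤ 486 → k ≤ 514 / 155 ≈ 3.32, so k = 3.

3 columns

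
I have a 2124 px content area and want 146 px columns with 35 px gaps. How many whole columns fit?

11 columns

Each extra column adds 146 + 35 = 181 px.
(2124 + 35) / 181 = 11.93, so 11 columns fit.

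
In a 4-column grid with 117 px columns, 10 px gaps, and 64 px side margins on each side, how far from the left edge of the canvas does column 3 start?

Before column 3: the margin + 2 columns + 2 gaps.
Offset = 64 + 2·(117 + 10) = 64 + 254 = 318 px.

318 px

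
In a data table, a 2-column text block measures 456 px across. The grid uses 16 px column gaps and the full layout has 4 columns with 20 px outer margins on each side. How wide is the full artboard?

2 columns + 1 column gap: 2c + 1·16 = 456.
2c = 456 − 16 = 440, so c = 220 px.
Adding margins, columns and gutters: 40 + 880 + 48 = 968 px.

968 px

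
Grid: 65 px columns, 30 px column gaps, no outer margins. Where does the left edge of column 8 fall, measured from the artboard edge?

No margin, so column 8 starts at 7·(column + gutter) = 7·95 = 665 px.

665 px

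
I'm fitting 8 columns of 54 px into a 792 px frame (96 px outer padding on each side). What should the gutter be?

24 px

Take off 192 px of margins, leaving 600 px.
Columns use 432 px, leaving 168 px across 7 gutters = 24 px each.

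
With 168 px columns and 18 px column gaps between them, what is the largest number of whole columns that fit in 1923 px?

10 columns

k columns need k·168 + (k−1)·18 = k·186 − 18.
k·186 − 18 ≤ 1923 → k ≤ 1941 / 186 ≈ 10.44, so k = 10.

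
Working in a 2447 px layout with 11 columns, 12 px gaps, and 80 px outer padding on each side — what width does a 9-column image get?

Inside the margins: 2447 − 160 = 2287 px.
11c + 10·12 = 2287 → 11c = 2167 → c = 197 px.
9-column span = 9·197 + 8·12 = 1869 px.

1869 px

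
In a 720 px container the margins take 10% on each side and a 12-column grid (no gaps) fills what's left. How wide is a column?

720 × (1 − 2·10%) = 720 × 80% = 576 px for the columns.
576 / 12 = 48 px per column.

48 px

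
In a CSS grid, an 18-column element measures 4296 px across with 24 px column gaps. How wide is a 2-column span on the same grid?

456 px

18 columns + 17 column gaps: 18c + 17·24 = 4296.
18c = 4296 − 408 = 3888, so c = 216 px.
Span of 2: 2·216 + 1·24 = 432 + 24 = 456 px.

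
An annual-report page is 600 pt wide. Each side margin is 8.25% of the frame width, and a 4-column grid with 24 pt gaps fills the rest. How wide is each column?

107.25 pt

Each margin = 8.25% of 600 = 49.5 pt; content = 600 − 2·49.5 = 501 pt.
501 − 3·24 = 429; ÷4 gives c = 107.25 pt.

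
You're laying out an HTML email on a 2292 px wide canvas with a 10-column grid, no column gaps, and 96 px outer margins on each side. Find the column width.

210 px

Subtract both margins: 2292 − 2·96 = 2100 px.
With no column gaps, each column is 2100/10 = 210 px.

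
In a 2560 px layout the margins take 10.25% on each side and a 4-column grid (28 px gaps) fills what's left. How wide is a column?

487.8 px

2560 × (1 − 2·10.25%) = 2560 × 79.5% = 2035.2 px for the columns.
4 columns + 3 gaps: 4c + 3·28 = 2035.2.
4c = 2035.2 − 84 = 1951.2, so c = 487.8 px.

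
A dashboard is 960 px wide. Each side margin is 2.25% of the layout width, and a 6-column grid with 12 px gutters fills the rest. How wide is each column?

142.8 px

Each margin = 2.25% of 960 = 21.6 px; content = 960 − 2·21.6 = 916.8 px.
Subtracting 5 gutters of 12 leaves 856.8 for 6 columns, so c = 142.8 px.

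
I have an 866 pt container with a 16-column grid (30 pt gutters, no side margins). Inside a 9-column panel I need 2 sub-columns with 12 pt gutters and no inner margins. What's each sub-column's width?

231 pt

16c + 15·30 = 866 → 16c = 416 → c = 26 pt.
Span of 9: 9·26 + 8·30 = 234 + 240 = 474 pt.
Subtracting 1 gutter of 12 leaves 462 for 2 columns, so d = 231 pt.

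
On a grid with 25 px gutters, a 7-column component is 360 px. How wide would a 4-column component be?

Subtracting 6 gutters of 25 leaves 210 for 7 columns, so c = 30 px.
4 columns plus 3 gutters: 120 + 75 = 195 px.

195 px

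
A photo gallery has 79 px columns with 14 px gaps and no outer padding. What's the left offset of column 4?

279 px

No margin, so column 4 starts at 3·(column + gutter) = 3·93 = 279 px.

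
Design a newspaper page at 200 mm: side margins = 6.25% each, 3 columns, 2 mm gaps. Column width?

Each margin = 6.25% of 200 = 12.5 mm; content = 200 − 2·12.5 = 175 mm.
175 − 2·2 = 171; ÷3 gives c = 57 mm.

57 mm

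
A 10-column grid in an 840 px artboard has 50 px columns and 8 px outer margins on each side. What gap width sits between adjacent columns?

36 px

Inside the margins: 840 − 16 = 824 px.
Columns use 500 px, leaving 324 px across 9 gaps = 36 px each.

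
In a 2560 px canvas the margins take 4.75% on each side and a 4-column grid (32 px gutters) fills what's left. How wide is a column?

Each margin = 4.75% of 2560 = 121.6 px; content = 2560 − 2·121.6 = 2316.8 px.
Subtracting 3 gutters of 32 leaves 2220.8 for 4 columns, so c = 555.2 px.

555.2 px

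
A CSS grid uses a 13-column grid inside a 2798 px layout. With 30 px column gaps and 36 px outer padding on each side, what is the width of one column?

Content width = 2798 − 2·36 = 2726 px.
Subtracting 12 column gaps of 30 leaves 2366 for 13 columns, so c = 182 px.

182 px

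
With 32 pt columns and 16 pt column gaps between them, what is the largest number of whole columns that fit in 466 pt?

Each extra column adds 32 + 16 = 48 pt.
(466 + 16) / 48 = 10.04, so 10 columns fit.

10 columns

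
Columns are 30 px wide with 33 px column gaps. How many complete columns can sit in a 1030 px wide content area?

16 columns: 16·30 + 15·33 = 975 px ≤ 1030.
17 columns: 1038 px > 1030. So 16.

16 columns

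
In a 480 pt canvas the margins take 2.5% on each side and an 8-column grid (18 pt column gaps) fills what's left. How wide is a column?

Each margin = 2.5% of 480 = 12 pt; content = 480 − 2·12 = 456 pt.
8 columns + 7 column gaps: 8c + 7·18 = 456.
8c = 456 − 126 = 330, so c = 41.25 pt.

41.25 pt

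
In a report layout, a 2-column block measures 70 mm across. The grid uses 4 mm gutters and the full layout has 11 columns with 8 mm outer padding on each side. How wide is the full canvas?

Subtracting 1 gutter of 4 leaves 66 for 2 columns, so c = 33 mm.
Canvas = 2·8 + 11·33 + 10·4 = 16 + 363 + 40 = 419 mm.

419 mm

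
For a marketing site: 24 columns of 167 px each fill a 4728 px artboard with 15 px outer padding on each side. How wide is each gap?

30 px

Content width = 4728 − 2·15 = 4698 px.
24 columns take 24·167 = 4008 px; remaining 690 splits into 23 gaps.
g = 690 / 23 = 30 px.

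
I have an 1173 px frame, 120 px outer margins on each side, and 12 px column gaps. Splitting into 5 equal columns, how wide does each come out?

177 px

Inside the margins: 1173 − 240 = 933 px.
5c + 4·12 = 933 → 5c = 885 → c = 177 px.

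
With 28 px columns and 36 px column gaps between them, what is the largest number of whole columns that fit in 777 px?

12 columns

12 columns: 12·28 + 11·36 = 732 px ≤ 777.
13 columns: 796 px > 777. So 12.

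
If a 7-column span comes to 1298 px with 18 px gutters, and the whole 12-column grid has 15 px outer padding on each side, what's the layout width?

1298 − 6·18 = 1190; ÷7 gives c = 170 px.
Total width: 2·15 + 12·170 + 11·18 = 2268 px.

2268 px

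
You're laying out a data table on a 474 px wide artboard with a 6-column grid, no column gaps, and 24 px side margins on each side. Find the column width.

71 px

Inside the margins: 474 − 48 = 426 px.
6c = 426 → c = 71 px.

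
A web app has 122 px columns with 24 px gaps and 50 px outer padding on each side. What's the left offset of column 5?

Before column 5: the margin + 4 columns + 4 gaps.
Offset = 50 + 4·(122 + 24) = 50 + 584 = 634 px.

634 px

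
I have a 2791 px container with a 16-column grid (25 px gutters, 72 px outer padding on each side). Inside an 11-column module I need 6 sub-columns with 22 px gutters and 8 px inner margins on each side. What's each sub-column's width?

281 px

Outer content = 2791 − 2·72 = 2647 px.
2647 − 15·25 = 2272; ÷16 gives c = 142 px.
Span of 11: 11·142 + 10·25 = 1562 + 250 = 1812 px.
Inner content = 1812 − 2·8 = 1796 px.
Subtracting 5 gutters of 22 leaves 1686 for 6 columns, so d = 281 px.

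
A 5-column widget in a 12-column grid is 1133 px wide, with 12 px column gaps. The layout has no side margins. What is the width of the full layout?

Subtracting 4 column gaps of 12 leaves 1085 for 5 columns, so c = 217 px.
Layout = 12·217 + 11·12 = 2604 + 132 = 2736 px.

2736 px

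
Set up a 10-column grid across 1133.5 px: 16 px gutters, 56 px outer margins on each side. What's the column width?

Content width = 1133.5 − 2·56 = 1021.5 px.
1021.5 − 9·16 = 877.5; ÷10 gives c = 87.75 px.

87.75 px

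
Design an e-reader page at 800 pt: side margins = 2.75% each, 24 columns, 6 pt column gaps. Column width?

25.75 pt

Margins: 2.75% × 800 = 22 pt each, so content = 800 − 44 = 756 pt.
756 − 23·6 = 618; ÷24 gives c = 25.75 pt.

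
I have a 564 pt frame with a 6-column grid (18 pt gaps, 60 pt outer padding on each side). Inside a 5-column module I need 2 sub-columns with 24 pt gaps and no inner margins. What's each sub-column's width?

Subtract both margins: 564 − 2·60 = 444 pt.
444 − 5·18 = 354; ÷6 gives c = 59 pt.
5 columns plus 4 gaps: 295 + 72 = 367 pt.
Subtracting 1 gap of 24 leaves 343 for 2 columns, so d = 171.5 pt.

171.5 pt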